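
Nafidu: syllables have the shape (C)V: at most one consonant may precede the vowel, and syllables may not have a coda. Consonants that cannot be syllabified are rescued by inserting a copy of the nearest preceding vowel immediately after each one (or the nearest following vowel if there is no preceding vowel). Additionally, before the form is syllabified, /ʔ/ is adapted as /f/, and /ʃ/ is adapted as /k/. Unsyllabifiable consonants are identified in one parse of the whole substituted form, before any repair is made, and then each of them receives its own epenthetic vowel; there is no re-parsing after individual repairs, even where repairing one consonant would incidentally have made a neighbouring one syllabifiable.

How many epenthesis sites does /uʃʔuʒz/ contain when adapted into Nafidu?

3

After substitution the input is /ukfuʒz/.
The unsyllabifiable consonants are /k/, /ʒ/, /z/; each receives one epenthetic vowel.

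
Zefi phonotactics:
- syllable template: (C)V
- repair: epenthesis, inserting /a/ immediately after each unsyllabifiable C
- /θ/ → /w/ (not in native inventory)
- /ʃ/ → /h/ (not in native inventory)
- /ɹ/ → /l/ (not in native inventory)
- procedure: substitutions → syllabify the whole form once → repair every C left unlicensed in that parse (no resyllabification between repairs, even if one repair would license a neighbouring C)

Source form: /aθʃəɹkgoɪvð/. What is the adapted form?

Substitution: /θ/ → /w/, /ʃ/ → /h/, /ɹ/ → /l/, giving /awhəlkgoɪvð/.
Under (C)V, the unsyllabifiable consonants are /w/, /l/, /k/, /v/, /ð/ (no codas are permitted; onsets are limited to one consonant).
Inserting the epenthetic vowel yields /w/ → /wa/, /l/ → /la/, /k/ → /ka/, /v/ → /va/, /ð/ → /ða/.

awahəlakagoɪvaða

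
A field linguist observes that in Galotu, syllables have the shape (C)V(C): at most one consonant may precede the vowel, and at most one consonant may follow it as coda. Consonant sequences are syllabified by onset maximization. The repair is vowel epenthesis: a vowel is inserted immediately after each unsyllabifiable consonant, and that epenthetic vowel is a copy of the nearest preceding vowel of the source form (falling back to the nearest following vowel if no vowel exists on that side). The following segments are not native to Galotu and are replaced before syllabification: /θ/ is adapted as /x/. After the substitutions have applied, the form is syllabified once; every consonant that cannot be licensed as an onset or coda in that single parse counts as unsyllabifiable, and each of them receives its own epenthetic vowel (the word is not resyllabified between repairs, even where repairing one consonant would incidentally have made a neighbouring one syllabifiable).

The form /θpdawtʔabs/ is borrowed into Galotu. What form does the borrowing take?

Substitution: /θ/ → /x/, giving /xpdawtʔabs/.
Under (C)V(C), the unsyllabifiable consonants are /x/, /p/, /t/, /s/ (at most one coda consonant is licensed; onsets are limited to one consonant).
Inserting the epenthetic vowel yields /x/ → /xa/, /p/ → /pa/, /t/ → /ta/, /s/ → /sa/.

xapadawtaʔabsa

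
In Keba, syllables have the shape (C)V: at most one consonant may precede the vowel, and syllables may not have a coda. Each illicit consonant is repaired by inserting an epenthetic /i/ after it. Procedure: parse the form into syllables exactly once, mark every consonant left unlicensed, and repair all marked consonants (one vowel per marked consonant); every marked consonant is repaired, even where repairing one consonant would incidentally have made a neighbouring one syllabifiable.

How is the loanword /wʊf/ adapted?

Under (C)V, the unsyllabifiable consonants are /f/ (no codas are permitted; onsets are limited to one consonant).
Epenthesis after each stranded consonant: /f/ → /fi/.

wʊfi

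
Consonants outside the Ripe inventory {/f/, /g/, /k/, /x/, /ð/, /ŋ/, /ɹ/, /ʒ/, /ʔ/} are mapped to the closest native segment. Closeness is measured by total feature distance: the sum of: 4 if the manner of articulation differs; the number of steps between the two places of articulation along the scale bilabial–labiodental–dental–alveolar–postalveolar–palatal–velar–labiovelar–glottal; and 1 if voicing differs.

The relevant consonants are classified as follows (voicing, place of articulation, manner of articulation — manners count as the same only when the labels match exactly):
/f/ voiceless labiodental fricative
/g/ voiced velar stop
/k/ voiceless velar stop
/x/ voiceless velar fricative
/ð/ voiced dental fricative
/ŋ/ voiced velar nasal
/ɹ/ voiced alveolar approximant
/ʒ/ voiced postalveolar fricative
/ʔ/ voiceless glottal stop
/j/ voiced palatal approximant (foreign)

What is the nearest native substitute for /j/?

ɹ

/ɹ/ is closest: same manner (approximant), place distance 2 (palatal→alveolar), same voicing; total 2. Next closest is /g/ at distance 5.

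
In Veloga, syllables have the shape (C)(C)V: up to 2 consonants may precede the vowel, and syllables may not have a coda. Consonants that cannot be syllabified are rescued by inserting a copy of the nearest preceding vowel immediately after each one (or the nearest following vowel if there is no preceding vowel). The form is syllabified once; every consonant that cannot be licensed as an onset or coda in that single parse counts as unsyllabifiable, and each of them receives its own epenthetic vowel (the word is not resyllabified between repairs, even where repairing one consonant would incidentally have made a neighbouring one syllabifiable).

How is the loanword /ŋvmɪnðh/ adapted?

The consonants /ŋ/, /n/, /ð/, /h/ cannot be parsed into a legal (C)(C)V syllable (no codas are permitted; onsets may contain at most 2 consonants).
Epenthesis after each stranded consonant: /ŋ/ → /ŋɪ/, /n/ → /nɪ/, /ð/ → /ðɪ/, /h/ → /hɪ/.

ŋɪvmɪnɪðɪhɪ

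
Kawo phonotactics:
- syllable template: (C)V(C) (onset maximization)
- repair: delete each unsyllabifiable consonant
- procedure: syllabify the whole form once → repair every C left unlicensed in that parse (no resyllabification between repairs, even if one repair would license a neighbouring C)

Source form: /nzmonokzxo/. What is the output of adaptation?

monokxo

The consonants /n/, /z/, /z/ cannot be parsed into a legal (C)V(C) syllable (at most one coda consonant is licensed; onsets are limited to one consonant).
Deleting the stranded consonants removes /n/, /z/, /z/.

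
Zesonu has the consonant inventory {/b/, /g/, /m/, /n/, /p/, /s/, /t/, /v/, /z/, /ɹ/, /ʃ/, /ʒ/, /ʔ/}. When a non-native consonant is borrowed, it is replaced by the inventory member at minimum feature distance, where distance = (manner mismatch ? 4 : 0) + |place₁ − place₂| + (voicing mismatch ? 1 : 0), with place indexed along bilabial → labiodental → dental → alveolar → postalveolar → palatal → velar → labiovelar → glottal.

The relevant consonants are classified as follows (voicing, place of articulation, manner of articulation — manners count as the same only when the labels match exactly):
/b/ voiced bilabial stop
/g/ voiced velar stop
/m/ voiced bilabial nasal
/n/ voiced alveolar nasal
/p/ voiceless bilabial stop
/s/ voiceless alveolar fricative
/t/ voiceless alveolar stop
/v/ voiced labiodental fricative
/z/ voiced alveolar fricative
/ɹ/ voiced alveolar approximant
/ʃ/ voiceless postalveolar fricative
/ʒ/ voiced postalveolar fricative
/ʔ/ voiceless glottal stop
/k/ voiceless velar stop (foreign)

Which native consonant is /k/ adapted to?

g

/g/ is closest: same manner (stop), place distance 0 (velar→velar), voicing differs (+1); total 1. Next closest is /ʔ/ at distance 2.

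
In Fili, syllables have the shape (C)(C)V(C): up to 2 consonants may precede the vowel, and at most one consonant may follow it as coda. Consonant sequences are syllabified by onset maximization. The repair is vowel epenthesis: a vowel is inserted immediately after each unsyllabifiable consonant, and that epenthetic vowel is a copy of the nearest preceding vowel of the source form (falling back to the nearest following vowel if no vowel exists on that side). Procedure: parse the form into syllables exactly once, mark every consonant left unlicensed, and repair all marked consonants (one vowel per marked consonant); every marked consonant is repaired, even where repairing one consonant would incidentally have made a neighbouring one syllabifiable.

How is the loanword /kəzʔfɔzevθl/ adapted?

kəzʔfɔzevθele

Syllabifying with onset maximization leaves /θ/, /l/ stranded (at most one coda consonant is licensed; onsets may contain at most 2 consonants).
Epenthesis after each stranded consonant: /θ/ → /θe/, /l/ → /le/.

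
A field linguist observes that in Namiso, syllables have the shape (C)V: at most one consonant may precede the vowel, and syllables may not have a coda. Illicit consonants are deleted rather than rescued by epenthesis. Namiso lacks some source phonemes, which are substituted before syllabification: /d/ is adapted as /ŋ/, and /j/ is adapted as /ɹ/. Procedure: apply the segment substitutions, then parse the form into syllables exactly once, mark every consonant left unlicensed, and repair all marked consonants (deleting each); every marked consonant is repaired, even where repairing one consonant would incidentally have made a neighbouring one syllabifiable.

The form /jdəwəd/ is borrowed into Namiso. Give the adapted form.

ŋəwə

Substitution: /j/ → /ɹ/, /d/ → /ŋ/, giving /ɹŋəwəŋ/.
Syllabifying with onset maximization leaves /ɹ/, /ŋ/ stranded (no codas are permitted; onsets are limited to one consonant).
Deletion applies to /ɹ/, /ŋ/.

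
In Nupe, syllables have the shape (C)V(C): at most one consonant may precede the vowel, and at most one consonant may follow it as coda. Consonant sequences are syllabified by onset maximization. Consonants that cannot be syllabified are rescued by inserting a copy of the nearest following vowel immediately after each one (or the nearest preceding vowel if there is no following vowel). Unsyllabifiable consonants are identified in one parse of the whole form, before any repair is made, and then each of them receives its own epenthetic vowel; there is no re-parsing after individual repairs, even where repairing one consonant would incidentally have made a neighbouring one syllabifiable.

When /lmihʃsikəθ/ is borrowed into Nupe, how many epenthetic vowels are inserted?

2

The unsyllabifiable consonants are /l/, /ʃ/; each receives one epenthetic vowel.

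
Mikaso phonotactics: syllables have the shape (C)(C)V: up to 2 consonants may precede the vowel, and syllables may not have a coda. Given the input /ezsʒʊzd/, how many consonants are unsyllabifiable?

3

Under (C)(C)V, the unsyllabifiable consonants are /z/, /z/, /d/ (no codas are permitted; onsets may contain at most 2 consonants).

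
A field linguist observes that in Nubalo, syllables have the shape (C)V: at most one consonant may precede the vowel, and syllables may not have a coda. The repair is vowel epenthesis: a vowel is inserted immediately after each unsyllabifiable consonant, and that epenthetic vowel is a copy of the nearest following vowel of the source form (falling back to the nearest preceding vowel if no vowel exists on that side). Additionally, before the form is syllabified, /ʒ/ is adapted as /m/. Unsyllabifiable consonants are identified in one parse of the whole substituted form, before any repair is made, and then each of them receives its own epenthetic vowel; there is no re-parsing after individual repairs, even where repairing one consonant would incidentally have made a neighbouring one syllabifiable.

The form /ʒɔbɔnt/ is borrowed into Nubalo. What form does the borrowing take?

Substitution: /ʒ/ → /m/, giving /mɔbɔnt/.
Syllabifying with onset maximization leaves /n/, /t/ stranded (no codas are permitted; onsets are limited to one consonant).
Each unlicensed consonant becomes the onset of a new syllable: /n/ → /nɔ/, /t/ → /tɔ/.

mɔbɔnɔtɔ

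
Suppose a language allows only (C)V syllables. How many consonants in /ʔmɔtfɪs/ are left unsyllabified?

3

The consonants /ʔ/, /t/, /s/ cannot be parsed into a legal (C)V syllable (no codas are permitted; onsets are limited to one consonant).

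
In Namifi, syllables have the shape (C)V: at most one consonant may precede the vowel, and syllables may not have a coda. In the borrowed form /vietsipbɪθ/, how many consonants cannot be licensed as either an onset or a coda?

Under (C)V, the unsyllabifiable consonants are /t/, /p/, /θ/ (no codas are permitted; onsets are limited to one consonant).

3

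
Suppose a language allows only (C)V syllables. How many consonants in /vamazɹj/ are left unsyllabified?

The consonants /z/, /ɹ/, /j/ cannot be parsed into a legal (C)V syllable (no codas are permitted; onsets are limited to one consonant).

3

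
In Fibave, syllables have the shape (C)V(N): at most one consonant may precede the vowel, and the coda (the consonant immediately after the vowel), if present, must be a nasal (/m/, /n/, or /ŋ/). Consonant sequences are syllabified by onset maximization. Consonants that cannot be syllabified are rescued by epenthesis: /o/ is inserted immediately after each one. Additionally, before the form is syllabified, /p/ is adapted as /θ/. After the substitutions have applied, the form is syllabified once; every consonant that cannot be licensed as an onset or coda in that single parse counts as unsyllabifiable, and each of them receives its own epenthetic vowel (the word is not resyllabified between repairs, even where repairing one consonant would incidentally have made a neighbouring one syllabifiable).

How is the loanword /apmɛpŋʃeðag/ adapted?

Substitution: /p/ → /θ/, giving /aθmɛθŋʃeðag/.
Syllabifying with onset maximization leaves /θ/, /θ/, /ŋ/, /g/ stranded (only a nasal (/m/, /n/, or /ŋ/) is licensed in coda position; onsets are limited to one consonant).
Inserting the epenthetic vowel yields /θ/ → /θo/, /θ/ → /θo/, /ŋ/ → /ŋo/, /g/ → /go/.

aθomɛθoŋoʃeðago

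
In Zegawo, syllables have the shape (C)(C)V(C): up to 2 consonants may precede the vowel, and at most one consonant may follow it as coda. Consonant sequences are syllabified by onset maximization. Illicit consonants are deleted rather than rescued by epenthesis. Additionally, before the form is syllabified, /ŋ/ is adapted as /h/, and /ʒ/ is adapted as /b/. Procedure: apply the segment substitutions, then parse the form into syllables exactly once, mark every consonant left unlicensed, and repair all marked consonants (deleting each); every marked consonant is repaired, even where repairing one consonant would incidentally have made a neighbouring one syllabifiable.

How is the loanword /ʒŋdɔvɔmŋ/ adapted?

hdɔvɔm

Substitution: /ʒ/ → /b/, /ŋ/ → /h/, giving /bhdɔvɔmh/.
The consonants /b/, /h/ cannot be parsed into a legal (C)(C)V(C) syllable (at most one coda consonant is licensed; onsets may contain at most 2 consonants).
Each unlicensed consonant is deleted: /b/, /h/.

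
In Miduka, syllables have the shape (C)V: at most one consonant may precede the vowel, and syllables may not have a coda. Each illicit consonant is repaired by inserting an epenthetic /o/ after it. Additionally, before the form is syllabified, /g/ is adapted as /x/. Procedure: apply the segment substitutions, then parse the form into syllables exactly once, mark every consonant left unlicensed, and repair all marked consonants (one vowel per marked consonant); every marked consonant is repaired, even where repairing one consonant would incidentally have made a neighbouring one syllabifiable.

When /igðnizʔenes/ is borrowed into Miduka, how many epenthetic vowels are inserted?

After substitution the input is /ixðnizʔenes/.
The unsyllabifiable consonants are /x/, /ð/, /z/, /s/; each receives one epenthetic vowel.

4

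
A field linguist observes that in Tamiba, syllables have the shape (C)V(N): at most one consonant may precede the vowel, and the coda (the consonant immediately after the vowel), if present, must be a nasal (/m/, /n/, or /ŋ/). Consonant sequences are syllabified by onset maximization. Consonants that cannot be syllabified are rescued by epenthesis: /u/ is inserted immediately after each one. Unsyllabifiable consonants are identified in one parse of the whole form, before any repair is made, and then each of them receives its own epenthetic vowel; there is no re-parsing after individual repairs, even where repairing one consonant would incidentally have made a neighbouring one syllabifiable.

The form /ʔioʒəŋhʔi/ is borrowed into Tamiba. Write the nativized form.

The consonants /h/ cannot be parsed into a legal (C)V(N) syllable (only a nasal (/m/, /n/, or /ŋ/) is licensed in coda position; onsets are limited to one consonant).
Each unlicensed consonant becomes the onset of a new syllable: /h/ → /hu/.

ʔioʒəŋhuʔi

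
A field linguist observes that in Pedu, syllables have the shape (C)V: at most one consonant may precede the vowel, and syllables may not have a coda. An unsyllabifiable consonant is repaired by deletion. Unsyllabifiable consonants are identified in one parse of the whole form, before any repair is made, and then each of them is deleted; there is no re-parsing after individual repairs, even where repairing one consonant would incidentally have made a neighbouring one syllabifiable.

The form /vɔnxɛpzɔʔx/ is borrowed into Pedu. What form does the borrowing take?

Under (C)V, the unsyllabifiable consonants are /n/, /p/, /ʔ/, /x/ (no codas are permitted; onsets are limited to one consonant).
Deleting the stranded consonants removes /n/, /p/, /ʔ/, /x/.

vɔxɛzɔ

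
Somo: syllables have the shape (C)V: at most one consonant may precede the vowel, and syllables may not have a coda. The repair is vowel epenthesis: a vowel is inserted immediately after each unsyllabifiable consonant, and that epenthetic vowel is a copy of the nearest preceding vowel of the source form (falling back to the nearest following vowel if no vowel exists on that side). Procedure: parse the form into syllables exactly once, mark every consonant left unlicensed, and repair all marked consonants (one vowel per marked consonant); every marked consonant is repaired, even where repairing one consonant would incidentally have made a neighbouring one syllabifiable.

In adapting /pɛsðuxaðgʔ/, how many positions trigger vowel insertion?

4

The unsyllabifiable consonants are /s/, /ð/, /g/, /ʔ/; each receives one epenthetic vowel.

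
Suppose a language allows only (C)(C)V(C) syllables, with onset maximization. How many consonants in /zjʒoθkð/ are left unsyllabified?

3

Under (C)(C)V(C), the unsyllabifiable consonants are /z/, /k/, /ð/ (at most one coda consonant is licensed; onsets may contain at most 2 consonants).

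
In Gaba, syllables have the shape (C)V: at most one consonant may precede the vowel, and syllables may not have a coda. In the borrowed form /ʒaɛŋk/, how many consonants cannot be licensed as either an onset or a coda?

Under (C)V, the unsyllabifiable consonants are /ŋ/, /k/ (no codas are permitted; onsets are limited to one consonant).

2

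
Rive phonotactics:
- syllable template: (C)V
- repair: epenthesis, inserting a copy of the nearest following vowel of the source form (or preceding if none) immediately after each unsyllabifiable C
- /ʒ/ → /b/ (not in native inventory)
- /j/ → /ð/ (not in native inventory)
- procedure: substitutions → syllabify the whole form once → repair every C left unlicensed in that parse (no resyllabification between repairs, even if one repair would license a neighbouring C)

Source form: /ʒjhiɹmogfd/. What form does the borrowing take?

biðihiɹomogofodo

Substitution: /ʒ/ → /b/, /j/ → /ð/, giving /bðhiɹmogfd/.
Syllabifying with onset maximization leaves /b/, /ð/, /ɹ/, /g/, /f/, /d/ stranded (no codas are permitted; onsets are limited to one consonant).
Each unlicensed consonant becomes the onset of a new syllable: /b/ → /bi/, /ð/ → /ði/, /ɹ/ → /ɹo/, /g/ → /go/, /f/ → /fo/, /d/ → /do/.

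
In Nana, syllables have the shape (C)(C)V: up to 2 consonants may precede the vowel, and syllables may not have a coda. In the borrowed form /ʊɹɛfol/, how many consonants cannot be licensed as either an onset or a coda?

1

Syllabifying with onset maximization leaves /l/ stranded (no codas are permitted; onsets may contain at most 2 consonants).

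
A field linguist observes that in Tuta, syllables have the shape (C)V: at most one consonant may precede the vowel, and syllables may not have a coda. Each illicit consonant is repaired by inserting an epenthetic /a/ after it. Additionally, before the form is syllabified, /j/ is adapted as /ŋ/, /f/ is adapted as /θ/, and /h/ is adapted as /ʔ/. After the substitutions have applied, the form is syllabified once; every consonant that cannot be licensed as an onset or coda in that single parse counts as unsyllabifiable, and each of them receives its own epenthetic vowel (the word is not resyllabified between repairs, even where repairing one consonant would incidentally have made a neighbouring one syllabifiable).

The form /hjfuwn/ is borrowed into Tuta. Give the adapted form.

ʔaŋaθuwana

Substitution: /h/ → /ʔ/, /j/ → /ŋ/, /f/ → /θ/, giving /ʔŋθuwn/.
Syllabifying with onset maximization leaves /ʔ/, /ŋ/, /w/, /n/ stranded (no codas are permitted; onsets are limited to one consonant).
Epenthesis after each stranded consonant: /ʔ/ → /ʔa/, /ŋ/ → /ŋa/, /w/ → /wa/, /n/ → /na/.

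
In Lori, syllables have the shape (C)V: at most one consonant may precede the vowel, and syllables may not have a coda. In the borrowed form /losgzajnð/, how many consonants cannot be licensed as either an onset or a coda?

5

Under (C)V, the unsyllabifiable consonants are /s/, /g/, /j/, /n/, /ð/ (no codas are permitted; onsets are limited to one consonant).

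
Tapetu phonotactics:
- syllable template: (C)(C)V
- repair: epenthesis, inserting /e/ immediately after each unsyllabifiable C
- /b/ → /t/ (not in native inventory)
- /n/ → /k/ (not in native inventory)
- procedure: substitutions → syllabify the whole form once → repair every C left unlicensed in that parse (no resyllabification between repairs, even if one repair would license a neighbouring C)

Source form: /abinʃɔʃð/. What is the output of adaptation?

Substitution: /b/ → /t/, /n/ → /k/, giving /atikʃɔʃð/.
Under (C)(C)V, the unsyllabifiable consonants are /ʃ/, /ð/ (no codas are permitted; onsets may contain at most 2 consonants).
Each unlicensed consonant becomes the onset of a new syllable: /ʃ/ → /ʃe/, /ð/ → /ðe/.

atikʃɔʃeðe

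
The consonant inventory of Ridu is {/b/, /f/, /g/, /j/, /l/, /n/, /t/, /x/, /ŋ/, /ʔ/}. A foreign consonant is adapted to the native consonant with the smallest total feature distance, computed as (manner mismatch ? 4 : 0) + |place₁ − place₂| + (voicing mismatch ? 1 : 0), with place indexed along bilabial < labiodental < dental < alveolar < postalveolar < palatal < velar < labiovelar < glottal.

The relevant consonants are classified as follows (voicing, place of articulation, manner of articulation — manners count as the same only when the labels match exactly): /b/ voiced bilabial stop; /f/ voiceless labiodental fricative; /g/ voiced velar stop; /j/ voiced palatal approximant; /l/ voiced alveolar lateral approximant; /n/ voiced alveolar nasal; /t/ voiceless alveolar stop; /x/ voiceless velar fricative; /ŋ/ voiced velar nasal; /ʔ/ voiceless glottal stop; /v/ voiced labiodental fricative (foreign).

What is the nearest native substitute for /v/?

/f/ is closest: same manner (fricative), place distance 0 (labiodental→labiodental), voicing differs (+1); total 1. Next closest is /b/ at distance 5.

f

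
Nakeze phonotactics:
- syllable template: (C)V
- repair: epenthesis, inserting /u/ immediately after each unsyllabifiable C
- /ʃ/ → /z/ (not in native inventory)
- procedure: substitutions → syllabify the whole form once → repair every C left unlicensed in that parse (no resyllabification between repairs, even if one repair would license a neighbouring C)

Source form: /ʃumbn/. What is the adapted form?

Substitution: /ʃ/ → /z/, giving /zumbn/.
Under (C)V, the unsyllabifiable consonants are /m/, /b/, /n/ (no codas are permitted; onsets are limited to one consonant).
Inserting the epenthetic vowel yields /m/ → /mu/, /b/ → /bu/, /n/ → /nu/.

zumubunu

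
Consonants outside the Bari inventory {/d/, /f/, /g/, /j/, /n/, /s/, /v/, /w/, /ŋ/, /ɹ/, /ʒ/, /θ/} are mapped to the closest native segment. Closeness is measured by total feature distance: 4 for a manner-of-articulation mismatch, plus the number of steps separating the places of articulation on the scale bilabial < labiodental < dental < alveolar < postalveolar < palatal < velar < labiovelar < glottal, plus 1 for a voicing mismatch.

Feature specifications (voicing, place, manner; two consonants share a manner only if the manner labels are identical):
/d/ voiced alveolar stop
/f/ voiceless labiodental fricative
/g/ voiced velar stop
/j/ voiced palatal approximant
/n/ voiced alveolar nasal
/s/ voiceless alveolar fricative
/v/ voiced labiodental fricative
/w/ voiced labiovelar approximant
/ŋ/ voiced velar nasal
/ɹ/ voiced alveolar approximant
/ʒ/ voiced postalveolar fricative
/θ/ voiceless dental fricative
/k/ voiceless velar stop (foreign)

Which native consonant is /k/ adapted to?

g

/g/ is closest: same manner (stop), place distance 0 (velar→velar), voicing differs (+1); total 1. Next closest is /d/ at distance 4.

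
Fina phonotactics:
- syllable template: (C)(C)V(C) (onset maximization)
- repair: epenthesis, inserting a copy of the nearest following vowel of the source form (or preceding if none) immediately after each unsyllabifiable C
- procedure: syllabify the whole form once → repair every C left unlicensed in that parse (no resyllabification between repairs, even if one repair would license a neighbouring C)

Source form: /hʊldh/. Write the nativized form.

hʊldʊhʊ

Syllabifying with onset maximization leaves /d/, /h/ stranded (at most one coda consonant is licensed; onsets may contain at most 2 consonants).
Epenthesis after each stranded consonant: /d/ → /dʊ/, /h/ → /hʊ/.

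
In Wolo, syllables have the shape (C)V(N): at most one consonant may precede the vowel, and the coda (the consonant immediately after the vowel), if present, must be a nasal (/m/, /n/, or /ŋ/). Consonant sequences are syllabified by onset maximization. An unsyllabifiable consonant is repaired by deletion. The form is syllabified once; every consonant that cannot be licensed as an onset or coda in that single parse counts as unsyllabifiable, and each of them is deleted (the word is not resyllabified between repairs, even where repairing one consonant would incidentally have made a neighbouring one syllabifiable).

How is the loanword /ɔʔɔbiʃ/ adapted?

ɔʔɔbi

Syllabifying with onset maximization leaves /ʃ/ stranded (only a nasal (/m/, /n/, or /ŋ/) is licensed in coda position; onsets are limited to one consonant).
Deleting the stranded consonants removes /ʃ/.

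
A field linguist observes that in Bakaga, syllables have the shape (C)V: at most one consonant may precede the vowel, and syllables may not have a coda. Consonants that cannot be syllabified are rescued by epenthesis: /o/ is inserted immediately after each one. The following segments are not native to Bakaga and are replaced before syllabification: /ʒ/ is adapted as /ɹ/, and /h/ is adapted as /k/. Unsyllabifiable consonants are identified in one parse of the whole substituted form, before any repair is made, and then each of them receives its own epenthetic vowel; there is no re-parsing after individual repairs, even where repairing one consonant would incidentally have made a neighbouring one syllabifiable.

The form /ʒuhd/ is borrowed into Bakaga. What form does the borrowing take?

ɹukodo

Substitution: /ʒ/ → /ɹ/, /h/ → /k/, giving /ɹukd/.
The consonants /k/, /d/ cannot be parsed into a legal (C)V syllable (no codas are permitted; onsets are limited to one consonant).
Each unlicensed consonant becomes the onset of a new syllable: /k/ → /ko/, /d/ → /do/.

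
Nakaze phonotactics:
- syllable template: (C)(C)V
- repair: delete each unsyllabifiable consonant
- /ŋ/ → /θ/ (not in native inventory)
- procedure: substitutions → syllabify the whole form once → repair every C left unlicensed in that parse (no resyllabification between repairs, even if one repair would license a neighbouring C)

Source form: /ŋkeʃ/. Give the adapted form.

θke

Substitution: /ŋ/ → /θ/, giving /θkeʃ/.
The consonants /ʃ/ cannot be parsed into a legal (C)(C)V syllable (no codas are permitted; onsets may contain at most 2 consonants).
Each unlicensed consonant is deleted: /ʃ/.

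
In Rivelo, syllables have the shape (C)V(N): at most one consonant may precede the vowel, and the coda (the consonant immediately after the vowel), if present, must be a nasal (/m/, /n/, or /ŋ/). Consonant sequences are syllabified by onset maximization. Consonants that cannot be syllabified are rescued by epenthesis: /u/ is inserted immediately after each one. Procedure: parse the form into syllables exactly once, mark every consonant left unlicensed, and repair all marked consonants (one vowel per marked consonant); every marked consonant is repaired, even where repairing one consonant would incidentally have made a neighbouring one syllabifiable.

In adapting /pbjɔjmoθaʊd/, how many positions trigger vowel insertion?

4

The unsyllabifiable consonants are /p/, /b/, /j/, /d/; each receives one epenthetic vowel.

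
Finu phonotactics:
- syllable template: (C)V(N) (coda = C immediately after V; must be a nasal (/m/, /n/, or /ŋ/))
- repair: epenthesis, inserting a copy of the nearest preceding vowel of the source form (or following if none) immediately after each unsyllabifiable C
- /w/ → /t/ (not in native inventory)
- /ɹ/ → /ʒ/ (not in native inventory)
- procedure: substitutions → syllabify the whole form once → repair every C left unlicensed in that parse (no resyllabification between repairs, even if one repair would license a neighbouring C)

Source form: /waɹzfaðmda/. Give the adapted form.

Substitution: /w/ → /t/, /ɹ/ → /ʒ/, giving /taʒzfaðmda/.
Under (C)V(N), the unsyllabifiable consonants are /ʒ/, /z/, /ð/, /m/ (only a nasal (/m/, /n/, or /ŋ/) is licensed in coda position; onsets are limited to one consonant).
Epenthesis after each stranded consonant: /ʒ/ → /ʒa/, /z/ → /za/, /ð/ → /ða/, /m/ → /ma/.

taʒazafaðamada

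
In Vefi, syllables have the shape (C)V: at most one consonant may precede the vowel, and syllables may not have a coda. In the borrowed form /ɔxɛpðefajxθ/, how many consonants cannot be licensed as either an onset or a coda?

4

Under (C)V, the unsyllabifiable consonants are /p/, /j/, /x/, /θ/ (no codas are permitted; onsets are limited to one consonant).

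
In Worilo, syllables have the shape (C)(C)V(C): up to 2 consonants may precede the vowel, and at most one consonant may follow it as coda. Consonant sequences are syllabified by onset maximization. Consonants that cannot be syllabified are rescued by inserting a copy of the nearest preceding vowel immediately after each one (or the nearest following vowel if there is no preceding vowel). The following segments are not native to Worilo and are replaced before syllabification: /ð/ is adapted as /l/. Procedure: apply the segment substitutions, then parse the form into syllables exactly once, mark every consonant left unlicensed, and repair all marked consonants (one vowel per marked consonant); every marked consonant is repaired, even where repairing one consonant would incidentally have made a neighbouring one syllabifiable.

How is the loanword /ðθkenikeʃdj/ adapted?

Substitution: /ð/ → /l/, giving /lθkenikeʃdj/.
Under (C)(C)V(C), the unsyllabifiable consonants are /l/, /d/, /j/ (at most one coda consonant is licensed; onsets may contain at most 2 consonants).
Each unlicensed consonant becomes the onset of a new syllable: /l/ → /le/, /d/ → /de/, /j/ → /je/.

leθkenikeʃdeje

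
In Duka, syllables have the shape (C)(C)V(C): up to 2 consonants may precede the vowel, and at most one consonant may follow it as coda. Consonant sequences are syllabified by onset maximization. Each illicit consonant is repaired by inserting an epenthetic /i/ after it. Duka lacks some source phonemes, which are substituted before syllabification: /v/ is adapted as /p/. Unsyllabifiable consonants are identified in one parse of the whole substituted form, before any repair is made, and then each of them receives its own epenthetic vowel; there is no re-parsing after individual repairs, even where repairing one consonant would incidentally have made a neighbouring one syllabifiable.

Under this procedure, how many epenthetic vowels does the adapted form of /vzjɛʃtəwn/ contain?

2

After substitution the input is /pzjɛʃtəwn/.
The unsyllabifiable consonants are /p/, /n/; each receives one epenthetic vowel.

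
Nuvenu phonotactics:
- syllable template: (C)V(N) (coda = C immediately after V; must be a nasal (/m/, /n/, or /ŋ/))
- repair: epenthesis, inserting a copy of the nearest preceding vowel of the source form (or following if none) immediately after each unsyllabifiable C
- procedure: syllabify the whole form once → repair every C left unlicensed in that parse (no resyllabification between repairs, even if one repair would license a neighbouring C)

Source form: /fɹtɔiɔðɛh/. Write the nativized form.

fɔɹɔtɔiɔðɛhɛ

Syllabifying with onset maximization leaves /f/, /ɹ/, /h/ stranded (only a nasal (/m/, /n/, or /ŋ/) is licensed in coda position; onsets are limited to one consonant).
Inserting the epenthetic vowel yields /f/ → /fɔ/, /ɹ/ → /ɹɔ/, /h/ → /hɛ/.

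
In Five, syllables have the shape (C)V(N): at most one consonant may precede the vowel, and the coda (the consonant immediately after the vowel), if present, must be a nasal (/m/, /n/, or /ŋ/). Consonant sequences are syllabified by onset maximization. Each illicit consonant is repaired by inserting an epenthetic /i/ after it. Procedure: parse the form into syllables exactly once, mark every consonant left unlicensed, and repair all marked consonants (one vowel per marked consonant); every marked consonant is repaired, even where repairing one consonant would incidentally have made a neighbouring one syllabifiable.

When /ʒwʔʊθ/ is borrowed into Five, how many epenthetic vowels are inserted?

3

The unsyllabifiable consonants are /ʒ/, /w/, /θ/; each receives one epenthetic vowel.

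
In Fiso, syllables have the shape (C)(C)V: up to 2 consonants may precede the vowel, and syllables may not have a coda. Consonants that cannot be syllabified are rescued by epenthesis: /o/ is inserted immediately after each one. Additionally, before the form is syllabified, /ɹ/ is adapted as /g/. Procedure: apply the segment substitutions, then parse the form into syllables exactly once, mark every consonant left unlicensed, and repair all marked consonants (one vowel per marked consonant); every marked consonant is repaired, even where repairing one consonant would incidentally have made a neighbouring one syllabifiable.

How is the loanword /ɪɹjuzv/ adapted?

ɪgjuzovo

Substitution: /ɹ/ → /g/, giving /ɪgjuzv/.
Syllabifying with onset maximization leaves /z/, /v/ stranded (no codas are permitted; onsets may contain at most 2 consonants).
Each unlicensed consonant becomes the onset of a new syllable: /z/ → /zo/, /v/ → /vo/.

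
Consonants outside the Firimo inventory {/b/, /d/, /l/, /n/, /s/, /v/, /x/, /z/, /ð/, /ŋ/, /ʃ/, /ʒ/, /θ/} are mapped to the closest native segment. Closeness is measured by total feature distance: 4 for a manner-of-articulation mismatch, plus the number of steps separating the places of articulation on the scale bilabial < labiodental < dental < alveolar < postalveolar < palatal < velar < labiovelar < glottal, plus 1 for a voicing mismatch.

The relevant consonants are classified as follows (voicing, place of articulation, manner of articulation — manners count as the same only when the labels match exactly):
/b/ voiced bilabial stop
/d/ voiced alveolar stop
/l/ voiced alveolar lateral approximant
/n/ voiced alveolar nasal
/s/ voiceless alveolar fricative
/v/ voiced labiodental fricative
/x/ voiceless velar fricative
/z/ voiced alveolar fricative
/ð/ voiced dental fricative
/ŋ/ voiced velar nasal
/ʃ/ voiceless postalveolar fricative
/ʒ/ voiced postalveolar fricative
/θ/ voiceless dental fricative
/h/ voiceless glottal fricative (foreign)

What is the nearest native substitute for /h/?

x

/x/ is closest: same manner (fricative), place distance 2 (glottal→velar), same voicing; total 2. Next closest is /ʃ/ at distance 4.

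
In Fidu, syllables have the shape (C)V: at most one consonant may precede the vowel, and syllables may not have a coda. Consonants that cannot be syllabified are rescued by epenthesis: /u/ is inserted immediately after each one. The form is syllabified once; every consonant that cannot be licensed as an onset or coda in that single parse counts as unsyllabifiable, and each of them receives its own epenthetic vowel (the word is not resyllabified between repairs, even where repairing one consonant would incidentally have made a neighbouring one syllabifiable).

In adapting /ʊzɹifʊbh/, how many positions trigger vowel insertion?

3

The unsyllabifiable consonants are /z/, /b/, /h/; each receives one epenthetic vowel.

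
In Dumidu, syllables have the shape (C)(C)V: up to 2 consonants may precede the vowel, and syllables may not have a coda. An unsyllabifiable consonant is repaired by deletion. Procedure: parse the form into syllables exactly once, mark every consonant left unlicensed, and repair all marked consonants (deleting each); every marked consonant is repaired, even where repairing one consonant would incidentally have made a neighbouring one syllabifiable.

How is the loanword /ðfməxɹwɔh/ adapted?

fməɹwɔ

The consonants /ð/, /x/, /h/ cannot be parsed into a legal (C)(C)V syllable (no codas are permitted; onsets may contain at most 2 consonants).
Deletion applies to /ð/, /x/, /h/.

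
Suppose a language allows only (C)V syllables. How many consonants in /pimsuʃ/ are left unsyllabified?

Syllabifying with onset maximization leaves /m/, /ʃ/ stranded (no codas are permitted; onsets are limited to one consonant).

2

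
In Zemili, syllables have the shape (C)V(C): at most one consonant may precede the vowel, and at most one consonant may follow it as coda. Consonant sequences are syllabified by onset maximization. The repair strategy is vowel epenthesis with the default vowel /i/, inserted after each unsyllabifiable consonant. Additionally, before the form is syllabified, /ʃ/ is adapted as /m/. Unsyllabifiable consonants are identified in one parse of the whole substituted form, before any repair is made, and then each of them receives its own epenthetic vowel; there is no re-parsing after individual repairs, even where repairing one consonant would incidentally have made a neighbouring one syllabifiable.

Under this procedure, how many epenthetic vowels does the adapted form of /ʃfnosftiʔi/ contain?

After substitution the input is /mfnosftiʔi/.
The unsyllabifiable consonants are /m/, /f/, /f/; each receives one epenthetic vowel.

3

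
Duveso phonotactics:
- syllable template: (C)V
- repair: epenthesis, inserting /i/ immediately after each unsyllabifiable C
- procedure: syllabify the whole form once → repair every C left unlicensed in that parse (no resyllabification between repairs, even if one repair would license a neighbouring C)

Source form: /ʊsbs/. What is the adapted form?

ʊsibisi

The consonants /s/, /b/, /s/ cannot be parsed into a legal (C)V syllable (no codas are permitted; onsets are limited to one consonant).
Inserting the epenthetic vowel yields /s/ → /si/, /b/ → /bi/, /s/ → /si/.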